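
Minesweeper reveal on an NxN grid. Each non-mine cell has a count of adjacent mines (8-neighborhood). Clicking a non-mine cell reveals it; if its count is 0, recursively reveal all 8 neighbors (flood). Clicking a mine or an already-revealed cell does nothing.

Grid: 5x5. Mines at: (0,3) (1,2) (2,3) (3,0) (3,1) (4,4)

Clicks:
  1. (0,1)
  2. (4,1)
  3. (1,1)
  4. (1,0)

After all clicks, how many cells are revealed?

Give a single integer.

Click 1 (0,1) count=1: revealed 1 new [(0,1)] -> total=1
Click 2 (4,1) count=2: revealed 1 new [(4,1)] -> total=2
Click 3 (1,1) count=1: revealed 1 new [(1,1)] -> total=3
Click 4 (1,0) count=0: revealed 4 new [(0,0) (1,0) (2,0) (2,1)] -> total=7

Answer: 7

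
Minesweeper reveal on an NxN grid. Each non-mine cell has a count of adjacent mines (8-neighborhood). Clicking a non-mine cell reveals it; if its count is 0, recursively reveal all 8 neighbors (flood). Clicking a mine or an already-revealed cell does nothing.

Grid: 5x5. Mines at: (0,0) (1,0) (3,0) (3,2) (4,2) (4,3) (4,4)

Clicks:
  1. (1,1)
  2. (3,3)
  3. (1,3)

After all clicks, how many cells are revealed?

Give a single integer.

Click 1 (1,1) count=2: revealed 1 new [(1,1)] -> total=1
Click 2 (3,3) count=4: revealed 1 new [(3,3)] -> total=2
Click 3 (1,3) count=0: revealed 12 new [(0,1) (0,2) (0,3) (0,4) (1,2) (1,3) (1,4) (2,1) (2,2) (2,3) (2,4) (3,4)] -> total=14

Answer: 14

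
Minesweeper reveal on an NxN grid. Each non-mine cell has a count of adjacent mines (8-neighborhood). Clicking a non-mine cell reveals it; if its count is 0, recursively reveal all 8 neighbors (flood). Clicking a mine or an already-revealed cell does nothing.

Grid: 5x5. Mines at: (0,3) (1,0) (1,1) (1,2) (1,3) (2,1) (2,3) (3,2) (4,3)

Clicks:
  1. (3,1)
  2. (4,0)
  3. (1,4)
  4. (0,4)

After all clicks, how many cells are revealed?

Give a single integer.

Answer: 6

Derivation:
Click 1 (3,1) count=2: revealed 1 new [(3,1)] -> total=1
Click 2 (4,0) count=0: revealed 3 new [(3,0) (4,0) (4,1)] -> total=4
Click 3 (1,4) count=3: revealed 1 new [(1,4)] -> total=5
Click 4 (0,4) count=2: revealed 1 new [(0,4)] -> total=6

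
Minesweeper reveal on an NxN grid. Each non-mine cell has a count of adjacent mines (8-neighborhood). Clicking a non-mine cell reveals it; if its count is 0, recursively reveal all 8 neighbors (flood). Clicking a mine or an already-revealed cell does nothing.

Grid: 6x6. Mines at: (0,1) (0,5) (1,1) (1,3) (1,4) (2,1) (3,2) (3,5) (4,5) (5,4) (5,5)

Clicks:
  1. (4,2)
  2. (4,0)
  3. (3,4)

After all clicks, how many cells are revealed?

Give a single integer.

Click 1 (4,2) count=1: revealed 1 new [(4,2)] -> total=1
Click 2 (4,0) count=0: revealed 9 new [(3,0) (3,1) (4,0) (4,1) (4,3) (5,0) (5,1) (5,2) (5,3)] -> total=10
Click 3 (3,4) count=2: revealed 1 new [(3,4)] -> total=11

Answer: 11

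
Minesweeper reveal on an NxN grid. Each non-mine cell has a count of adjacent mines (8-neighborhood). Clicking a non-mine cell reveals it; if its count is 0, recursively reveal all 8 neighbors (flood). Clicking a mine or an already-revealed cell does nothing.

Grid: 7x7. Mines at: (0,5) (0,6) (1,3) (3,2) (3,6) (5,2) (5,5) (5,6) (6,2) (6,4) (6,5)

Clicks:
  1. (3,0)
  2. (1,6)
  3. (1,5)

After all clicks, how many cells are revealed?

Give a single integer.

Answer: 19

Derivation:
Click 1 (3,0) count=0: revealed 17 new [(0,0) (0,1) (0,2) (1,0) (1,1) (1,2) (2,0) (2,1) (2,2) (3,0) (3,1) (4,0) (4,1) (5,0) (5,1) (6,0) (6,1)] -> total=17
Click 2 (1,6) count=2: revealed 1 new [(1,6)] -> total=18
Click 3 (1,5) count=2: revealed 1 new [(1,5)] -> total=19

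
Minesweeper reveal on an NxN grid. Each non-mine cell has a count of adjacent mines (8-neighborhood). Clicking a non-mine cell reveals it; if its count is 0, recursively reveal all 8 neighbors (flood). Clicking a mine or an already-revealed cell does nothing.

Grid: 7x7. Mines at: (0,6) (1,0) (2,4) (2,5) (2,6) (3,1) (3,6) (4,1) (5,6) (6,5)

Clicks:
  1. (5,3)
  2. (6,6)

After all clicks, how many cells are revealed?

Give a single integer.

Answer: 20

Derivation:
Click 1 (5,3) count=0: revealed 19 new [(3,2) (3,3) (3,4) (3,5) (4,2) (4,3) (4,4) (4,5) (5,0) (5,1) (5,2) (5,3) (5,4) (5,5) (6,0) (6,1) (6,2) (6,3) (6,4)] -> total=19
Click 2 (6,6) count=2: revealed 1 new [(6,6)] -> total=20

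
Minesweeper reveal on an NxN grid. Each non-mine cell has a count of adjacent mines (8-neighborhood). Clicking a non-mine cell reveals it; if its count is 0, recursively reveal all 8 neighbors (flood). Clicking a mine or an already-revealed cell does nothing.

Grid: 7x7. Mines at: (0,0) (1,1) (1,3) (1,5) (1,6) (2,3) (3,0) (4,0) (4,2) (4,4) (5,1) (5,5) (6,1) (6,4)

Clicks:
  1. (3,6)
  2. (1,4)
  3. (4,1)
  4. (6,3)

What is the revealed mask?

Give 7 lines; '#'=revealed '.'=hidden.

Click 1 (3,6) count=0: revealed 6 new [(2,5) (2,6) (3,5) (3,6) (4,5) (4,6)] -> total=6
Click 2 (1,4) count=3: revealed 1 new [(1,4)] -> total=7
Click 3 (4,1) count=4: revealed 1 new [(4,1)] -> total=8
Click 4 (6,3) count=1: revealed 1 new [(6,3)] -> total=9

Answer: .......
....#..
.....##
.....##
.#...##
.......
...#...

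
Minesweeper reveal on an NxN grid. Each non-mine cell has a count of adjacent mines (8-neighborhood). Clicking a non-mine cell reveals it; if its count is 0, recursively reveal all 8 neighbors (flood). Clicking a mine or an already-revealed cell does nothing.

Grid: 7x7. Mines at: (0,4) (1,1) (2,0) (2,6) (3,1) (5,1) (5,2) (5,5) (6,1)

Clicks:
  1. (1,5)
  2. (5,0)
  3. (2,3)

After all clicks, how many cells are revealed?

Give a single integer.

Click 1 (1,5) count=2: revealed 1 new [(1,5)] -> total=1
Click 2 (5,0) count=2: revealed 1 new [(5,0)] -> total=2
Click 3 (2,3) count=0: revealed 15 new [(1,2) (1,3) (1,4) (2,2) (2,3) (2,4) (2,5) (3,2) (3,3) (3,4) (3,5) (4,2) (4,3) (4,4) (4,5)] -> total=17

Answer: 17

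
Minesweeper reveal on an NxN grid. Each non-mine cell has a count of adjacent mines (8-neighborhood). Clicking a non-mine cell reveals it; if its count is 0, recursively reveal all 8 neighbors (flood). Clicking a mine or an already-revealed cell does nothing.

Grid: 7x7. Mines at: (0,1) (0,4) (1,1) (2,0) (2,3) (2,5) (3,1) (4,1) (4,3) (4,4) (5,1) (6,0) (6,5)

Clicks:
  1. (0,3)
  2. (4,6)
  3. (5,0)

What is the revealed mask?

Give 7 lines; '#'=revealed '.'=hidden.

Click 1 (0,3) count=1: revealed 1 new [(0,3)] -> total=1
Click 2 (4,6) count=0: revealed 6 new [(3,5) (3,6) (4,5) (4,6) (5,5) (5,6)] -> total=7
Click 3 (5,0) count=3: revealed 1 new [(5,0)] -> total=8

Answer: ...#...
.......
.......
.....##
.....##
#....##
.......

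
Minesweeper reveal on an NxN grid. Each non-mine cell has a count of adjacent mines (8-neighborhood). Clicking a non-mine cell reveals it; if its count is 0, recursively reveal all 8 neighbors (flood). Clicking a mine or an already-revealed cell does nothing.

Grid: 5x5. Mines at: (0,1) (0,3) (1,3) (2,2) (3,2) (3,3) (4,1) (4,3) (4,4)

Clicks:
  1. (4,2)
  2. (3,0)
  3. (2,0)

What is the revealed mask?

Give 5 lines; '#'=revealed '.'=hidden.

Click 1 (4,2) count=4: revealed 1 new [(4,2)] -> total=1
Click 2 (3,0) count=1: revealed 1 new [(3,0)] -> total=2
Click 3 (2,0) count=0: revealed 5 new [(1,0) (1,1) (2,0) (2,1) (3,1)] -> total=7

Answer: .....
##...
##...
##...
..#..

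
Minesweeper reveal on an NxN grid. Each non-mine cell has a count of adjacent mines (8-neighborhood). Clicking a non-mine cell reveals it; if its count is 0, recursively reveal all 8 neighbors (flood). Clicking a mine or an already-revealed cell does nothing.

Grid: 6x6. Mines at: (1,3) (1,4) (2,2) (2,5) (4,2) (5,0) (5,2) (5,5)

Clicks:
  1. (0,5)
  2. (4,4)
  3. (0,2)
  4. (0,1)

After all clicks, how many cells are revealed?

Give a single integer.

Click 1 (0,5) count=1: revealed 1 new [(0,5)] -> total=1
Click 2 (4,4) count=1: revealed 1 new [(4,4)] -> total=2
Click 3 (0,2) count=1: revealed 1 new [(0,2)] -> total=3
Click 4 (0,1) count=0: revealed 11 new [(0,0) (0,1) (1,0) (1,1) (1,2) (2,0) (2,1) (3,0) (3,1) (4,0) (4,1)] -> total=14

Answer: 14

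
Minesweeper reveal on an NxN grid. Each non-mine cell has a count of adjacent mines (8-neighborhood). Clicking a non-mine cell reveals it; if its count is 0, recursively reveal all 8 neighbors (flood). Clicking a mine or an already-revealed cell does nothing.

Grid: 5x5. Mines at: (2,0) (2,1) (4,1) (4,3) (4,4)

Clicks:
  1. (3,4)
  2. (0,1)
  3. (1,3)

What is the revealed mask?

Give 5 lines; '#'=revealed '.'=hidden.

Click 1 (3,4) count=2: revealed 1 new [(3,4)] -> total=1
Click 2 (0,1) count=0: revealed 15 new [(0,0) (0,1) (0,2) (0,3) (0,4) (1,0) (1,1) (1,2) (1,3) (1,4) (2,2) (2,3) (2,4) (3,2) (3,3)] -> total=16
Click 3 (1,3) count=0: revealed 0 new [(none)] -> total=16

Answer: #####
#####
..###
..###
.....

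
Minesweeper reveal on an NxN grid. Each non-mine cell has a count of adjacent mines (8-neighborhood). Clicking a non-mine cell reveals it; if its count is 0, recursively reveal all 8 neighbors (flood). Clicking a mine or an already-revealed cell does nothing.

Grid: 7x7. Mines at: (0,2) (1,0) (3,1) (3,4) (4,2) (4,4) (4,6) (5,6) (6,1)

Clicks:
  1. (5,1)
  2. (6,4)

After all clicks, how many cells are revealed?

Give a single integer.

Answer: 9

Derivation:
Click 1 (5,1) count=2: revealed 1 new [(5,1)] -> total=1
Click 2 (6,4) count=0: revealed 8 new [(5,2) (5,3) (5,4) (5,5) (6,2) (6,3) (6,4) (6,5)] -> total=9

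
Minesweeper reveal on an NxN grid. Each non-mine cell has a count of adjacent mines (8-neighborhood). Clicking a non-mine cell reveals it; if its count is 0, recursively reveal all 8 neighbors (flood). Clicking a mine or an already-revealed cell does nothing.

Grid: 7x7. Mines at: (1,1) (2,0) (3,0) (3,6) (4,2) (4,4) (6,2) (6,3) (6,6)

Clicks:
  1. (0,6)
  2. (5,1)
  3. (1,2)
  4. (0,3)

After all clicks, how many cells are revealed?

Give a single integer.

Answer: 20

Derivation:
Click 1 (0,6) count=0: revealed 19 new [(0,2) (0,3) (0,4) (0,5) (0,6) (1,2) (1,3) (1,4) (1,5) (1,6) (2,2) (2,3) (2,4) (2,5) (2,6) (3,2) (3,3) (3,4) (3,5)] -> total=19
Click 2 (5,1) count=2: revealed 1 new [(5,1)] -> total=20
Click 3 (1,2) count=1: revealed 0 new [(none)] -> total=20
Click 4 (0,3) count=0: revealed 0 new [(none)] -> total=20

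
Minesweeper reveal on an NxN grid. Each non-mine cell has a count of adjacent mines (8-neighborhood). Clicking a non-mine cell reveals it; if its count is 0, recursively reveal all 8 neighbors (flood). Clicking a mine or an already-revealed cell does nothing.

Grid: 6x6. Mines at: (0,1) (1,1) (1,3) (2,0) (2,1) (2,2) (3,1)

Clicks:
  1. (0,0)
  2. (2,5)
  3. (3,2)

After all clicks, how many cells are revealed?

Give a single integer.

Click 1 (0,0) count=2: revealed 1 new [(0,0)] -> total=1
Click 2 (2,5) count=0: revealed 23 new [(0,4) (0,5) (1,4) (1,5) (2,3) (2,4) (2,5) (3,2) (3,3) (3,4) (3,5) (4,0) (4,1) (4,2) (4,3) (4,4) (4,5) (5,0) (5,1) (5,2) (5,3) (5,4) (5,5)] -> total=24
Click 3 (3,2) count=3: revealed 0 new [(none)] -> total=24

Answer: 24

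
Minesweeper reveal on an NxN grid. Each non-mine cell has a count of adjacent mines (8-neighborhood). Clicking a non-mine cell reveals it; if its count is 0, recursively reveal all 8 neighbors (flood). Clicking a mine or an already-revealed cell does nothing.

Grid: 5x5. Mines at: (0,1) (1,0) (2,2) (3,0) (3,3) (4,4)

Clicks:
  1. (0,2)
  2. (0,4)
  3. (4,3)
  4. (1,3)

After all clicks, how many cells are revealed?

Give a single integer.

Click 1 (0,2) count=1: revealed 1 new [(0,2)] -> total=1
Click 2 (0,4) count=0: revealed 7 new [(0,3) (0,4) (1,2) (1,3) (1,4) (2,3) (2,4)] -> total=8
Click 3 (4,3) count=2: revealed 1 new [(4,3)] -> total=9
Click 4 (1,3) count=1: revealed 0 new [(none)] -> total=9

Answer: 9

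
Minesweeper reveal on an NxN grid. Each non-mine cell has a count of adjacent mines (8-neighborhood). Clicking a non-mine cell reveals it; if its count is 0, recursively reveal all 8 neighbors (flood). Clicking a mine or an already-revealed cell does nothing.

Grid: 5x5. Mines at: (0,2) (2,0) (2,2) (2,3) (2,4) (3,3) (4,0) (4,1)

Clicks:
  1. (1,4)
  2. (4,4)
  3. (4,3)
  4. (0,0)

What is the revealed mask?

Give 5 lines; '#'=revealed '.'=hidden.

Answer: ##...
##..#
.....
.....
...##

Derivation:
Click 1 (1,4) count=2: revealed 1 new [(1,4)] -> total=1
Click 2 (4,4) count=1: revealed 1 new [(4,4)] -> total=2
Click 3 (4,3) count=1: revealed 1 new [(4,3)] -> total=3
Click 4 (0,0) count=0: revealed 4 new [(0,0) (0,1) (1,0) (1,1)] -> total=7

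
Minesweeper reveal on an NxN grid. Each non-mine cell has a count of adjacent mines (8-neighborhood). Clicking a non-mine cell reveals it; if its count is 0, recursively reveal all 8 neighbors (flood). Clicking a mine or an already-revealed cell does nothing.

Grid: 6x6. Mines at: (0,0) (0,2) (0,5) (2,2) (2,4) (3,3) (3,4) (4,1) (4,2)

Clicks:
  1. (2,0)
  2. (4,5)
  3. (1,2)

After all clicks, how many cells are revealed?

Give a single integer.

Click 1 (2,0) count=0: revealed 6 new [(1,0) (1,1) (2,0) (2,1) (3,0) (3,1)] -> total=6
Click 2 (4,5) count=1: revealed 1 new [(4,5)] -> total=7
Click 3 (1,2) count=2: revealed 1 new [(1,2)] -> total=8

Answer: 8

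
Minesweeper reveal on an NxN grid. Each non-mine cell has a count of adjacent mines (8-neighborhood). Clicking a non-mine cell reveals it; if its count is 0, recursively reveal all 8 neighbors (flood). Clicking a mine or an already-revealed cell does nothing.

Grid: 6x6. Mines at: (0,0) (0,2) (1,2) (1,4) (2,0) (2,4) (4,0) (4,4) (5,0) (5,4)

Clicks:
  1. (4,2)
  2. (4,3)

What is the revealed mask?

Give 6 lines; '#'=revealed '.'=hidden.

Answer: ......
......
.###..
.###..
.###..
.###..

Derivation:
Click 1 (4,2) count=0: revealed 12 new [(2,1) (2,2) (2,3) (3,1) (3,2) (3,3) (4,1) (4,2) (4,3) (5,1) (5,2) (5,3)] -> total=12
Click 2 (4,3) count=2: revealed 0 new [(none)] -> total=12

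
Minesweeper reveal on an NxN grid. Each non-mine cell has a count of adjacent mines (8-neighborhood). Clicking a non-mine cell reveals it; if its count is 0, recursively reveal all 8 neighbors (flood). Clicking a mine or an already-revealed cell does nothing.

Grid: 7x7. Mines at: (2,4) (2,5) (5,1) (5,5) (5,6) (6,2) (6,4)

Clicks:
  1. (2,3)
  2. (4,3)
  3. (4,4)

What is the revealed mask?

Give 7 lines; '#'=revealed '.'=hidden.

Answer: #######
#######
####...
#####..
#####..
..###..
.......

Derivation:
Click 1 (2,3) count=1: revealed 1 new [(2,3)] -> total=1
Click 2 (4,3) count=0: revealed 30 new [(0,0) (0,1) (0,2) (0,3) (0,4) (0,5) (0,6) (1,0) (1,1) (1,2) (1,3) (1,4) (1,5) (1,6) (2,0) (2,1) (2,2) (3,0) (3,1) (3,2) (3,3) (3,4) (4,0) (4,1) (4,2) (4,3) (4,4) (5,2) (5,3) (5,4)] -> total=31
Click 3 (4,4) count=1: revealed 0 new [(none)] -> total=31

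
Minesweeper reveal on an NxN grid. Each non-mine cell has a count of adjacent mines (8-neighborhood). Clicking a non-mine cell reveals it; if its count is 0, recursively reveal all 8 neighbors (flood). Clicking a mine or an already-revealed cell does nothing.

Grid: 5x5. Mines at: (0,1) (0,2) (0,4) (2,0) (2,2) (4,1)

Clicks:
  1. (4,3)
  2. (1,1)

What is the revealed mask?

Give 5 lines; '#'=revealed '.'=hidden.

Answer: .....
.#.##
...##
..###
..###

Derivation:
Click 1 (4,3) count=0: revealed 10 new [(1,3) (1,4) (2,3) (2,4) (3,2) (3,3) (3,4) (4,2) (4,3) (4,4)] -> total=10
Click 2 (1,1) count=4: revealed 1 new [(1,1)] -> total=11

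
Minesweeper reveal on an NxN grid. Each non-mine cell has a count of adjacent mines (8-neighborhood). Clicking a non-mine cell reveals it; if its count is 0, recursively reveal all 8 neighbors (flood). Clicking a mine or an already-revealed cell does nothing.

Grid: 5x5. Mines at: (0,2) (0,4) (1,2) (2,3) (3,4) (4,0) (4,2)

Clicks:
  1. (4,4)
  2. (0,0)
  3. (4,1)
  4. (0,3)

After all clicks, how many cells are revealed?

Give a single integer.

Click 1 (4,4) count=1: revealed 1 new [(4,4)] -> total=1
Click 2 (0,0) count=0: revealed 8 new [(0,0) (0,1) (1,0) (1,1) (2,0) (2,1) (3,0) (3,1)] -> total=9
Click 3 (4,1) count=2: revealed 1 new [(4,1)] -> total=10
Click 4 (0,3) count=3: revealed 1 new [(0,3)] -> total=11

Answer: 11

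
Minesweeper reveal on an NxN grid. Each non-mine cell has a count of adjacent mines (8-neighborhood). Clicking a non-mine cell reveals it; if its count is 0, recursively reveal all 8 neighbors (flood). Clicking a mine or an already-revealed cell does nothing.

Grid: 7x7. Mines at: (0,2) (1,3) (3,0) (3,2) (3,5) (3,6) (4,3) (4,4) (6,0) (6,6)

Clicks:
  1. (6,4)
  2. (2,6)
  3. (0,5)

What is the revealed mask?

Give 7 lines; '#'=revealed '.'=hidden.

Answer: ....###
....###
....###
.......
.......
.#####.
.#####.

Derivation:
Click 1 (6,4) count=0: revealed 10 new [(5,1) (5,2) (5,3) (5,4) (5,5) (6,1) (6,2) (6,3) (6,4) (6,5)] -> total=10
Click 2 (2,6) count=2: revealed 1 new [(2,6)] -> total=11
Click 3 (0,5) count=0: revealed 8 new [(0,4) (0,5) (0,6) (1,4) (1,5) (1,6) (2,4) (2,5)] -> total=19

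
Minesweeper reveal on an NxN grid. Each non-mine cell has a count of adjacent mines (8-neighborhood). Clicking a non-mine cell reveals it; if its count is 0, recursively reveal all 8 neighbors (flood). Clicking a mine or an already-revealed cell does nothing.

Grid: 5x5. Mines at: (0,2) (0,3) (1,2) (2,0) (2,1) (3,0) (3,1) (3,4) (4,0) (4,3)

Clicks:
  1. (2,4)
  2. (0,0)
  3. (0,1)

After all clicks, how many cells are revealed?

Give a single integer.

Answer: 5

Derivation:
Click 1 (2,4) count=1: revealed 1 new [(2,4)] -> total=1
Click 2 (0,0) count=0: revealed 4 new [(0,0) (0,1) (1,0) (1,1)] -> total=5
Click 3 (0,1) count=2: revealed 0 new [(none)] -> total=5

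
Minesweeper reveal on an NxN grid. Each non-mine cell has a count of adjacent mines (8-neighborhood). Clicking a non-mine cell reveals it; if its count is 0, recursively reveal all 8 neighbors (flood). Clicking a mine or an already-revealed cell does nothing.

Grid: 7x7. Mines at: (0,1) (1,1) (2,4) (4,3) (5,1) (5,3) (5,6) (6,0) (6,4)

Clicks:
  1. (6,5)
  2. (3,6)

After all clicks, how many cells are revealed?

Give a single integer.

Click 1 (6,5) count=2: revealed 1 new [(6,5)] -> total=1
Click 2 (3,6) count=0: revealed 16 new [(0,2) (0,3) (0,4) (0,5) (0,6) (1,2) (1,3) (1,4) (1,5) (1,6) (2,5) (2,6) (3,5) (3,6) (4,5) (4,6)] -> total=17

Answer: 17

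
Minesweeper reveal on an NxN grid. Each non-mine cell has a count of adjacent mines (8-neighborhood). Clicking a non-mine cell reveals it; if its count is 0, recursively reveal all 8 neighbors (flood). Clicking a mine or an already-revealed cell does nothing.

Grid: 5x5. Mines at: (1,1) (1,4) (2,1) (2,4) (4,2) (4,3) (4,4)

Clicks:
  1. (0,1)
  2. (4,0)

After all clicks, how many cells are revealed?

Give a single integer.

Answer: 5

Derivation:
Click 1 (0,1) count=1: revealed 1 new [(0,1)] -> total=1
Click 2 (4,0) count=0: revealed 4 new [(3,0) (3,1) (4,0) (4,1)] -> total=5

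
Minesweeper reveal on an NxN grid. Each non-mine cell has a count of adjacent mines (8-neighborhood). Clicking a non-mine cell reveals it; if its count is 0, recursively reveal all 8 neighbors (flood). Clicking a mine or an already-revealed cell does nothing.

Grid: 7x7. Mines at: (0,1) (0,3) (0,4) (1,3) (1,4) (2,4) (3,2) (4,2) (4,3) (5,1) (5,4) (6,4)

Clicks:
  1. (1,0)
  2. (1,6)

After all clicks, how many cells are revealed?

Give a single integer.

Click 1 (1,0) count=1: revealed 1 new [(1,0)] -> total=1
Click 2 (1,6) count=0: revealed 14 new [(0,5) (0,6) (1,5) (1,6) (2,5) (2,6) (3,5) (3,6) (4,5) (4,6) (5,5) (5,6) (6,5) (6,6)] -> total=15

Answer: 15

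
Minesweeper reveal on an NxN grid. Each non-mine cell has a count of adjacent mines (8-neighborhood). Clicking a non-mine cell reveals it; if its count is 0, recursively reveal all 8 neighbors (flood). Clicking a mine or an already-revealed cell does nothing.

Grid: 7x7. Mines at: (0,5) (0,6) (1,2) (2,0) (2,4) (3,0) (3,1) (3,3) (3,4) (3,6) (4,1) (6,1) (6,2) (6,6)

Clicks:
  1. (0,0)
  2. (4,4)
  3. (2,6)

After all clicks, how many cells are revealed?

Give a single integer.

Answer: 6

Derivation:
Click 1 (0,0) count=0: revealed 4 new [(0,0) (0,1) (1,0) (1,1)] -> total=4
Click 2 (4,4) count=2: revealed 1 new [(4,4)] -> total=5
Click 3 (2,6) count=1: revealed 1 new [(2,6)] -> total=6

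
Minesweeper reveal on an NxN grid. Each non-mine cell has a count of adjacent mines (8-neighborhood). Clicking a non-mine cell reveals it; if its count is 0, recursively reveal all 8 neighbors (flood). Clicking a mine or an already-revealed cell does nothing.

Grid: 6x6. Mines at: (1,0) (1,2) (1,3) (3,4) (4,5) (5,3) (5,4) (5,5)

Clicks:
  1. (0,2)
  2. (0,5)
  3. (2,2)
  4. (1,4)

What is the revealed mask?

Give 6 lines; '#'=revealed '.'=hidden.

Click 1 (0,2) count=2: revealed 1 new [(0,2)] -> total=1
Click 2 (0,5) count=0: revealed 6 new [(0,4) (0,5) (1,4) (1,5) (2,4) (2,5)] -> total=7
Click 3 (2,2) count=2: revealed 1 new [(2,2)] -> total=8
Click 4 (1,4) count=1: revealed 0 new [(none)] -> total=8

Answer: ..#.##
....##
..#.##
......
......
......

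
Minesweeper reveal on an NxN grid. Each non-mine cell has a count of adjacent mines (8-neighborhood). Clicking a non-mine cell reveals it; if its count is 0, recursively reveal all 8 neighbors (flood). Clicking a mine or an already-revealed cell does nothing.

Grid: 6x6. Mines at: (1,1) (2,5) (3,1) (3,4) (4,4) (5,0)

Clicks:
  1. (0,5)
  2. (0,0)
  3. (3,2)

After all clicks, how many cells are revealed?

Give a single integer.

Answer: 13

Derivation:
Click 1 (0,5) count=0: revealed 11 new [(0,2) (0,3) (0,4) (0,5) (1,2) (1,3) (1,4) (1,5) (2,2) (2,3) (2,4)] -> total=11
Click 2 (0,0) count=1: revealed 1 new [(0,0)] -> total=12
Click 3 (3,2) count=1: revealed 1 new [(3,2)] -> total=13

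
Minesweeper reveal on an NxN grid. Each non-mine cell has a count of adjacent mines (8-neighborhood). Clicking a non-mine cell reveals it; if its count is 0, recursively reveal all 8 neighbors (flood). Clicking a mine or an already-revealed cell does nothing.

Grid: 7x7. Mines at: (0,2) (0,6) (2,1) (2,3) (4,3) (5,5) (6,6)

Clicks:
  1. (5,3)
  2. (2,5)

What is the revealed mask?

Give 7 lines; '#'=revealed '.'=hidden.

Click 1 (5,3) count=1: revealed 1 new [(5,3)] -> total=1
Click 2 (2,5) count=0: revealed 12 new [(1,4) (1,5) (1,6) (2,4) (2,5) (2,6) (3,4) (3,5) (3,6) (4,4) (4,5) (4,6)] -> total=13

Answer: .......
....###
....###
....###
....###
...#...
.......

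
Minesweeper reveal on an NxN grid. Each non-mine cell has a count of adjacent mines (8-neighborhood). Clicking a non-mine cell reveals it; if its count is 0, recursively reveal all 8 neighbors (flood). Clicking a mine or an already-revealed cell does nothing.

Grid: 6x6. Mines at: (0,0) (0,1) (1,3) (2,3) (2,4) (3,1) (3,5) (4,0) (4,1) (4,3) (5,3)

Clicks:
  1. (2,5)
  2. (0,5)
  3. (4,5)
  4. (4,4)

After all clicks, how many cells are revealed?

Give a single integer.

Click 1 (2,5) count=2: revealed 1 new [(2,5)] -> total=1
Click 2 (0,5) count=0: revealed 4 new [(0,4) (0,5) (1,4) (1,5)] -> total=5
Click 3 (4,5) count=1: revealed 1 new [(4,5)] -> total=6
Click 4 (4,4) count=3: revealed 1 new [(4,4)] -> total=7

Answer: 7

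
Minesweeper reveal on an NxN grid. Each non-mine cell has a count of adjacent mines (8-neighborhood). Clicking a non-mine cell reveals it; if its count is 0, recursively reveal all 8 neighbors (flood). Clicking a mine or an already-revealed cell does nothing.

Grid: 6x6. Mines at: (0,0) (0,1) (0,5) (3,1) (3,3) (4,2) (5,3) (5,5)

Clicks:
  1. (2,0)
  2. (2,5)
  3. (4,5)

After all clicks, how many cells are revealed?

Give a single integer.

Answer: 9

Derivation:
Click 1 (2,0) count=1: revealed 1 new [(2,0)] -> total=1
Click 2 (2,5) count=0: revealed 8 new [(1,4) (1,5) (2,4) (2,5) (3,4) (3,5) (4,4) (4,5)] -> total=9
Click 3 (4,5) count=1: revealed 0 new [(none)] -> total=9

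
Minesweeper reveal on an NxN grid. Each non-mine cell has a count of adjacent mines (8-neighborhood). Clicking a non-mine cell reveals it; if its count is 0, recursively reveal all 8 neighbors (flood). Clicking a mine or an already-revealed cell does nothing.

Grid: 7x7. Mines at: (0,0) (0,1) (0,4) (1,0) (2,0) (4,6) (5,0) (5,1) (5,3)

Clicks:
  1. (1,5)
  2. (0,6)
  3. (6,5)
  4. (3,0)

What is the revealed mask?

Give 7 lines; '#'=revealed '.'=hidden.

Click 1 (1,5) count=1: revealed 1 new [(1,5)] -> total=1
Click 2 (0,6) count=0: revealed 24 new [(0,5) (0,6) (1,1) (1,2) (1,3) (1,4) (1,6) (2,1) (2,2) (2,3) (2,4) (2,5) (2,6) (3,1) (3,2) (3,3) (3,4) (3,5) (3,6) (4,1) (4,2) (4,3) (4,4) (4,5)] -> total=25
Click 3 (6,5) count=0: revealed 6 new [(5,4) (5,5) (5,6) (6,4) (6,5) (6,6)] -> total=31
Click 4 (3,0) count=1: revealed 1 new [(3,0)] -> total=32

Answer: .....##
.######
.######
#######
.#####.
....###
....###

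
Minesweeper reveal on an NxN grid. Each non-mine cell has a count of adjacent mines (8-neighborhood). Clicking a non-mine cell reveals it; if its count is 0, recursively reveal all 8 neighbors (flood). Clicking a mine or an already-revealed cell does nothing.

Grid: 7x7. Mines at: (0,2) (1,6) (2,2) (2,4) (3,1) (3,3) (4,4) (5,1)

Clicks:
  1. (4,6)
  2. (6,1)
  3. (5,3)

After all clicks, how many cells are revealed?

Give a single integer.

Answer: 17

Derivation:
Click 1 (4,6) count=0: revealed 16 new [(2,5) (2,6) (3,5) (3,6) (4,5) (4,6) (5,2) (5,3) (5,4) (5,5) (5,6) (6,2) (6,3) (6,4) (6,5) (6,6)] -> total=16
Click 2 (6,1) count=1: revealed 1 new [(6,1)] -> total=17
Click 3 (5,3) count=1: revealed 0 new [(none)] -> total=17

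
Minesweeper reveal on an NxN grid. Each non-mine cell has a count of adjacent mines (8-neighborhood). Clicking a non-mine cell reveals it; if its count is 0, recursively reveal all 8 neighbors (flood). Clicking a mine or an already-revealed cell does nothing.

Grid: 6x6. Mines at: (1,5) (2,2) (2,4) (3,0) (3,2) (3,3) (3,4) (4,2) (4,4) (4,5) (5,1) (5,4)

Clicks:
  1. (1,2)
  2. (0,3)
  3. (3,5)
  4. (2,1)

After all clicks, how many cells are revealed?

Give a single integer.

Click 1 (1,2) count=1: revealed 1 new [(1,2)] -> total=1
Click 2 (0,3) count=0: revealed 11 new [(0,0) (0,1) (0,2) (0,3) (0,4) (1,0) (1,1) (1,3) (1,4) (2,0) (2,1)] -> total=12
Click 3 (3,5) count=4: revealed 1 new [(3,5)] -> total=13
Click 4 (2,1) count=3: revealed 0 new [(none)] -> total=13

Answer: 13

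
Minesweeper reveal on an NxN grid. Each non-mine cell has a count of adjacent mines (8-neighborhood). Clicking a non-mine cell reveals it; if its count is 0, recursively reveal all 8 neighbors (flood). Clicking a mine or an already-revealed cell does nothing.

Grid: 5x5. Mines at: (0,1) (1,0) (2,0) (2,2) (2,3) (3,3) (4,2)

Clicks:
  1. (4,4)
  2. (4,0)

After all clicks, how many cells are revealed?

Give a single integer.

Answer: 5

Derivation:
Click 1 (4,4) count=1: revealed 1 new [(4,4)] -> total=1
Click 2 (4,0) count=0: revealed 4 new [(3,0) (3,1) (4,0) (4,1)] -> total=5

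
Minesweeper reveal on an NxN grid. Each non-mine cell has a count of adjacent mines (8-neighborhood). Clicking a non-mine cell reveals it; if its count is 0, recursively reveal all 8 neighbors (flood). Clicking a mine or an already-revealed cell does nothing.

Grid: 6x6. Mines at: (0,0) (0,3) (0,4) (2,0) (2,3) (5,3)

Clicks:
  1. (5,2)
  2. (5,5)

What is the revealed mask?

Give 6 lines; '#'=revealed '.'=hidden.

Click 1 (5,2) count=1: revealed 1 new [(5,2)] -> total=1
Click 2 (5,5) count=0: revealed 10 new [(1,4) (1,5) (2,4) (2,5) (3,4) (3,5) (4,4) (4,5) (5,4) (5,5)] -> total=11

Answer: ......
....##
....##
....##
....##
..#.##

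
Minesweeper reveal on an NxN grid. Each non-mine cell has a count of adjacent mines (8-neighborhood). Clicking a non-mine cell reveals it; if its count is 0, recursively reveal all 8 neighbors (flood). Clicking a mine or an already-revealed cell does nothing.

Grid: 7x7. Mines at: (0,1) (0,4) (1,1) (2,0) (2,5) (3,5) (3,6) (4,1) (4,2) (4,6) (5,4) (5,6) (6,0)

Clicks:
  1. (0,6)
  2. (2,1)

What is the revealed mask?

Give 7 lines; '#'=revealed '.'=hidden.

Answer: .....##
.....##
.#.....
.......
.......
.......
.......

Derivation:
Click 1 (0,6) count=0: revealed 4 new [(0,5) (0,6) (1,5) (1,6)] -> total=4
Click 2 (2,1) count=2: revealed 1 new [(2,1)] -> total=5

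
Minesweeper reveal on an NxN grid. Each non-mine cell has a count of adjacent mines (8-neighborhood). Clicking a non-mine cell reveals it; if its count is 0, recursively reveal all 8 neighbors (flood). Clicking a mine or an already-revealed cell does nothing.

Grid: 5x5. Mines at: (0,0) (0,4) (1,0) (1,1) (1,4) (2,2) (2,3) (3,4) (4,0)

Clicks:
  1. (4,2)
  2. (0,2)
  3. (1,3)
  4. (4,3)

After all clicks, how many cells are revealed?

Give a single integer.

Click 1 (4,2) count=0: revealed 6 new [(3,1) (3,2) (3,3) (4,1) (4,2) (4,3)] -> total=6
Click 2 (0,2) count=1: revealed 1 new [(0,2)] -> total=7
Click 3 (1,3) count=4: revealed 1 new [(1,3)] -> total=8
Click 4 (4,3) count=1: revealed 0 new [(none)] -> total=8

Answer: 8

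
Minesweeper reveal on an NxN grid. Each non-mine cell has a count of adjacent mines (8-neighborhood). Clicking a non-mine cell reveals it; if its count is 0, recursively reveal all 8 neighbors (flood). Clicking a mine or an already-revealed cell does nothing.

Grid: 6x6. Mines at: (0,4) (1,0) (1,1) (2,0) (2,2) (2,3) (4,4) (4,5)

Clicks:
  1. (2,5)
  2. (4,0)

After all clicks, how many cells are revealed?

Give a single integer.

Answer: 18

Derivation:
Click 1 (2,5) count=0: revealed 6 new [(1,4) (1,5) (2,4) (2,5) (3,4) (3,5)] -> total=6
Click 2 (4,0) count=0: revealed 12 new [(3,0) (3,1) (3,2) (3,3) (4,0) (4,1) (4,2) (4,3) (5,0) (5,1) (5,2) (5,3)] -> total=18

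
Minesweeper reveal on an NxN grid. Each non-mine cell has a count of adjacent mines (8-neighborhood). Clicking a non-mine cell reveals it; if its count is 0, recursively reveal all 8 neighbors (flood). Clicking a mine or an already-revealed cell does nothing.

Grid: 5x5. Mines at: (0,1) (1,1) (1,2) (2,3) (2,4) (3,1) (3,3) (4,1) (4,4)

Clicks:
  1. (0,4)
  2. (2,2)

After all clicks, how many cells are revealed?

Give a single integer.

Click 1 (0,4) count=0: revealed 4 new [(0,3) (0,4) (1,3) (1,4)] -> total=4
Click 2 (2,2) count=5: revealed 1 new [(2,2)] -> total=5

Answer: 5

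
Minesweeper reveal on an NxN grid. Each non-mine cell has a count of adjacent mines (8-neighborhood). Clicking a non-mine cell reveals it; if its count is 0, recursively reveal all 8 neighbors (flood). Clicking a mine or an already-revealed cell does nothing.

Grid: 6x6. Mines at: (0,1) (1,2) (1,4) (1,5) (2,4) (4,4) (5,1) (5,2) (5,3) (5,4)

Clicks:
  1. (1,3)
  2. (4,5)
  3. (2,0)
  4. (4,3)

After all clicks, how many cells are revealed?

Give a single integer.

Answer: 16

Derivation:
Click 1 (1,3) count=3: revealed 1 new [(1,3)] -> total=1
Click 2 (4,5) count=2: revealed 1 new [(4,5)] -> total=2
Click 3 (2,0) count=0: revealed 14 new [(1,0) (1,1) (2,0) (2,1) (2,2) (2,3) (3,0) (3,1) (3,2) (3,3) (4,0) (4,1) (4,2) (4,3)] -> total=16
Click 4 (4,3) count=4: revealed 0 new [(none)] -> total=16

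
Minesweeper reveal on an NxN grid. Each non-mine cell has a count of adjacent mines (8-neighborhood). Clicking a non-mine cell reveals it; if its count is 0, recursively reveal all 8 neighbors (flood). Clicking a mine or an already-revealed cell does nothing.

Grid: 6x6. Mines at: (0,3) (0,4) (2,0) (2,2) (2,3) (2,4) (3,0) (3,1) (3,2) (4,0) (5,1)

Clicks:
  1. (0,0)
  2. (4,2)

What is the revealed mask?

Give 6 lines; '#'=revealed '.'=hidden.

Click 1 (0,0) count=0: revealed 6 new [(0,0) (0,1) (0,2) (1,0) (1,1) (1,2)] -> total=6
Click 2 (4,2) count=3: revealed 1 new [(4,2)] -> total=7

Answer: ###...
###...
......
......
..#...
......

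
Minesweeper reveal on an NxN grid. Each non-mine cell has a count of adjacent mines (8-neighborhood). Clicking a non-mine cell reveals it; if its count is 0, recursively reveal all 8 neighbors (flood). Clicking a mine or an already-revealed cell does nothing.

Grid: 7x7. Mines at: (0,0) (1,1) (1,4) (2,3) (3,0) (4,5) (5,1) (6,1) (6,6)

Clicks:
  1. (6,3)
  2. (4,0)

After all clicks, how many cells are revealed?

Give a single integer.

Click 1 (6,3) count=0: revealed 14 new [(3,2) (3,3) (3,4) (4,2) (4,3) (4,4) (5,2) (5,3) (5,4) (5,5) (6,2) (6,3) (6,4) (6,5)] -> total=14
Click 2 (4,0) count=2: revealed 1 new [(4,0)] -> total=15

Answer: 15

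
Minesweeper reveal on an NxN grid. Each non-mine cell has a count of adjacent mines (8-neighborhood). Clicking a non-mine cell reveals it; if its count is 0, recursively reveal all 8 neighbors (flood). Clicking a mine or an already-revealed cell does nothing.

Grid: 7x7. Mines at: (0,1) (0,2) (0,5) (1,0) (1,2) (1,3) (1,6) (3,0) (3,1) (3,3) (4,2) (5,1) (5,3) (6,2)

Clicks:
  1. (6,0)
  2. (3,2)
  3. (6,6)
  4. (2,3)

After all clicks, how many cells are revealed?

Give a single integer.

Answer: 18

Derivation:
Click 1 (6,0) count=1: revealed 1 new [(6,0)] -> total=1
Click 2 (3,2) count=3: revealed 1 new [(3,2)] -> total=2
Click 3 (6,6) count=0: revealed 15 new [(2,4) (2,5) (2,6) (3,4) (3,5) (3,6) (4,4) (4,5) (4,6) (5,4) (5,5) (5,6) (6,4) (6,5) (6,6)] -> total=17
Click 4 (2,3) count=3: revealed 1 new [(2,3)] -> total=18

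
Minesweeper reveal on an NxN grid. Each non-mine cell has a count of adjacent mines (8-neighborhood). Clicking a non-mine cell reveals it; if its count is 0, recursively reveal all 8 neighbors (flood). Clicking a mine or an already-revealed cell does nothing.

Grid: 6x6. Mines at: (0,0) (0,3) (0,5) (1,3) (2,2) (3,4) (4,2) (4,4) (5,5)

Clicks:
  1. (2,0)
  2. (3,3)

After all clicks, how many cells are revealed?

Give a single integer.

Answer: 11

Derivation:
Click 1 (2,0) count=0: revealed 10 new [(1,0) (1,1) (2,0) (2,1) (3,0) (3,1) (4,0) (4,1) (5,0) (5,1)] -> total=10
Click 2 (3,3) count=4: revealed 1 new [(3,3)] -> total=11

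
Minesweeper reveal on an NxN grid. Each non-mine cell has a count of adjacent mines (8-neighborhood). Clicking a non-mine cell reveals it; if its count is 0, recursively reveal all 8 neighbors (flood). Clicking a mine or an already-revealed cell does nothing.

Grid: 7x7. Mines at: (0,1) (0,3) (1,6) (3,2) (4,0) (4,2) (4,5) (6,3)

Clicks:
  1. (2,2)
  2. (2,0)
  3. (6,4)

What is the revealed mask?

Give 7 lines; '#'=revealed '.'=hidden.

Answer: .......
##.....
###....
##.....
.......
.......
....#..

Derivation:
Click 1 (2,2) count=1: revealed 1 new [(2,2)] -> total=1
Click 2 (2,0) count=0: revealed 6 new [(1,0) (1,1) (2,0) (2,1) (3,0) (3,1)] -> total=7
Click 3 (6,4) count=1: revealed 1 new [(6,4)] -> total=8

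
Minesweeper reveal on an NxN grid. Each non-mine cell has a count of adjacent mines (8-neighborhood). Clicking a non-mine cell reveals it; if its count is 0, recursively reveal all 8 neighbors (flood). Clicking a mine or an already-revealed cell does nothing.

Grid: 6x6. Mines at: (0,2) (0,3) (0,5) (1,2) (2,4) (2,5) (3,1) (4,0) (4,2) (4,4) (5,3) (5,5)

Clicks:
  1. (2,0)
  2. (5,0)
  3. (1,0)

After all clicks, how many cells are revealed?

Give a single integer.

Click 1 (2,0) count=1: revealed 1 new [(2,0)] -> total=1
Click 2 (5,0) count=1: revealed 1 new [(5,0)] -> total=2
Click 3 (1,0) count=0: revealed 5 new [(0,0) (0,1) (1,0) (1,1) (2,1)] -> total=7

Answer: 7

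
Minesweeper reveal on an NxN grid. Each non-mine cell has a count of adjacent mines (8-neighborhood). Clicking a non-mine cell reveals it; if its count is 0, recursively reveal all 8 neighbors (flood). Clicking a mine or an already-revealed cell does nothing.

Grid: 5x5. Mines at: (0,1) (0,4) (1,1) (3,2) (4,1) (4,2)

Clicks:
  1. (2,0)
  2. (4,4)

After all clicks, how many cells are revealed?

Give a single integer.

Click 1 (2,0) count=1: revealed 1 new [(2,0)] -> total=1
Click 2 (4,4) count=0: revealed 8 new [(1,3) (1,4) (2,3) (2,4) (3,3) (3,4) (4,3) (4,4)] -> total=9

Answer: 9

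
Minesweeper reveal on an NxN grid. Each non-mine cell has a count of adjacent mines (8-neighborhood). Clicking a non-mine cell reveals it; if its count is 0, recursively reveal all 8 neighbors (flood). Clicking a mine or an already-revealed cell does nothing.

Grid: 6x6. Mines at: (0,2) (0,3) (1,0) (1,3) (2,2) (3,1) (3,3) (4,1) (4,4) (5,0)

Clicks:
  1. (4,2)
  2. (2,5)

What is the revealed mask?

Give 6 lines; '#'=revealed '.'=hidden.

Answer: ....##
....##
....##
....##
..#...
......

Derivation:
Click 1 (4,2) count=3: revealed 1 new [(4,2)] -> total=1
Click 2 (2,5) count=0: revealed 8 new [(0,4) (0,5) (1,4) (1,5) (2,4) (2,5) (3,4) (3,5)] -> total=9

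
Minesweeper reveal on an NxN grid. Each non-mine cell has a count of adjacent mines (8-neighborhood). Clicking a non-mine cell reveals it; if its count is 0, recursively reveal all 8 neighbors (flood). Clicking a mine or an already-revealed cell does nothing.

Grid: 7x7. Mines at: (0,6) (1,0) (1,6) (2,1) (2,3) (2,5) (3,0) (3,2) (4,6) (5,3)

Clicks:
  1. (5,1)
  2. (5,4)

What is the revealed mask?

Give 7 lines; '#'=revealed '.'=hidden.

Answer: .......
.......
.......
.......
###....
###.#..
###....

Derivation:
Click 1 (5,1) count=0: revealed 9 new [(4,0) (4,1) (4,2) (5,0) (5,1) (5,2) (6,0) (6,1) (6,2)] -> total=9
Click 2 (5,4) count=1: revealed 1 new [(5,4)] -> total=10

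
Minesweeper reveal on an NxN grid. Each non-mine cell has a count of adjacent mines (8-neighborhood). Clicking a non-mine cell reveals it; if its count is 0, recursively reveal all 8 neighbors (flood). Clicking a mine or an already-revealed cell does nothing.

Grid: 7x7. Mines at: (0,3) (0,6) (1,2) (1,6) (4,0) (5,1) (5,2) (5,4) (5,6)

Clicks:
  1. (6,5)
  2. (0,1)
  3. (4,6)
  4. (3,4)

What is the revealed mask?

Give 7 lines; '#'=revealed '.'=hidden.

Click 1 (6,5) count=2: revealed 1 new [(6,5)] -> total=1
Click 2 (0,1) count=1: revealed 1 new [(0,1)] -> total=2
Click 3 (4,6) count=1: revealed 1 new [(4,6)] -> total=3
Click 4 (3,4) count=0: revealed 20 new [(1,3) (1,4) (1,5) (2,1) (2,2) (2,3) (2,4) (2,5) (2,6) (3,1) (3,2) (3,3) (3,4) (3,5) (3,6) (4,1) (4,2) (4,3) (4,4) (4,5)] -> total=23

Answer: .#.....
...###.
.######
.######
.######
.......
.....#.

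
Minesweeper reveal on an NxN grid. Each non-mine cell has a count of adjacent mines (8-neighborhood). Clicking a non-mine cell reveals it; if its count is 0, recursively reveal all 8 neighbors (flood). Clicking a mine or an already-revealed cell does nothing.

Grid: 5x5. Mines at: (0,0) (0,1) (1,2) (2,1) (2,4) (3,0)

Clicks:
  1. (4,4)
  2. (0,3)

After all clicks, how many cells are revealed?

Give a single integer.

Answer: 9

Derivation:
Click 1 (4,4) count=0: revealed 8 new [(3,1) (3,2) (3,3) (3,4) (4,1) (4,2) (4,3) (4,4)] -> total=8
Click 2 (0,3) count=1: revealed 1 new [(0,3)] -> total=9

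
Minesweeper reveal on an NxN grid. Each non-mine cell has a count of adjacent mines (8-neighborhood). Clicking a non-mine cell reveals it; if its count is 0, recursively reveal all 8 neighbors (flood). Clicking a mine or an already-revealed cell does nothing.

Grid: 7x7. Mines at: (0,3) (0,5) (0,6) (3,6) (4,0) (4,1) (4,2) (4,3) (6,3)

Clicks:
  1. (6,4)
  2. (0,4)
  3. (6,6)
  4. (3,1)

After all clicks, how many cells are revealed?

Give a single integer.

Click 1 (6,4) count=1: revealed 1 new [(6,4)] -> total=1
Click 2 (0,4) count=2: revealed 1 new [(0,4)] -> total=2
Click 3 (6,6) count=0: revealed 8 new [(4,4) (4,5) (4,6) (5,4) (5,5) (5,6) (6,5) (6,6)] -> total=10
Click 4 (3,1) count=3: revealed 1 new [(3,1)] -> total=11

Answer: 11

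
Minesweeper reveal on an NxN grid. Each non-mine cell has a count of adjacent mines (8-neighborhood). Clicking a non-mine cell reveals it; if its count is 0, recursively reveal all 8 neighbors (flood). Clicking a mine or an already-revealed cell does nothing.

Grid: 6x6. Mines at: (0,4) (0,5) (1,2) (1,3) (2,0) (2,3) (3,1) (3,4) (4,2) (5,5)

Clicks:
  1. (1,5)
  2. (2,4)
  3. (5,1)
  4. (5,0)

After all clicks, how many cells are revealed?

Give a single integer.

Click 1 (1,5) count=2: revealed 1 new [(1,5)] -> total=1
Click 2 (2,4) count=3: revealed 1 new [(2,4)] -> total=2
Click 3 (5,1) count=1: revealed 1 new [(5,1)] -> total=3
Click 4 (5,0) count=0: revealed 3 new [(4,0) (4,1) (5,0)] -> total=6

Answer: 6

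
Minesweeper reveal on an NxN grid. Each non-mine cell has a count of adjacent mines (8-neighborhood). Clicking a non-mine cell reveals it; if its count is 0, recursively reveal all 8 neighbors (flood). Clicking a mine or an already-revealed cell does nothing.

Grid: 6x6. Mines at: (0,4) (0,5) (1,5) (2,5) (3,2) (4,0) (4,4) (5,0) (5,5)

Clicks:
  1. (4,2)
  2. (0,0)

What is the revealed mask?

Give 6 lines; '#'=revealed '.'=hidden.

Click 1 (4,2) count=1: revealed 1 new [(4,2)] -> total=1
Click 2 (0,0) count=0: revealed 14 new [(0,0) (0,1) (0,2) (0,3) (1,0) (1,1) (1,2) (1,3) (2,0) (2,1) (2,2) (2,3) (3,0) (3,1)] -> total=15

Answer: ####..
####..
####..
##....
..#...
......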